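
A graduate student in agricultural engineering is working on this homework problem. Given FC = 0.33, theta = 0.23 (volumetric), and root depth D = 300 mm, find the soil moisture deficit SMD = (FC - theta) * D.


SMD = (FC - theta) * D
    = (0.33 - 0.23) * 300
    = 0.100 * 300
    = 30 mm


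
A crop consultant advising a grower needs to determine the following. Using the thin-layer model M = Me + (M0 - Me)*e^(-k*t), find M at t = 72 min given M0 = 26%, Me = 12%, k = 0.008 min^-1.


M = Me + (M0 - Me) * e^(-k*t)
  = 12 + (26 - 12) * e^(-0.008*72)
  = 12 + 14 * e^(-0.576)
  = 12 + 14 * 0.56214
  = 12 + 7.8700
  = 19.87%


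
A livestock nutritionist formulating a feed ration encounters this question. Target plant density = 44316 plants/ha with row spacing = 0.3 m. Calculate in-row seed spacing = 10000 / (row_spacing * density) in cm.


spacing = 10000 / (row_sp * density)
        = 10000 / (0.3 * 44316)
        = 10000 / 13294.80
        = 0.75217 m = 75.22 cm


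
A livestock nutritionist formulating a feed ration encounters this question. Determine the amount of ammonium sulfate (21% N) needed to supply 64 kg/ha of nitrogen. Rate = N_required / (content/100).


Rate = N_required / (N_content / 100)
     = 64 / (21 / 100)
     = 64 / 0.21
     = 304.76 kg/ha


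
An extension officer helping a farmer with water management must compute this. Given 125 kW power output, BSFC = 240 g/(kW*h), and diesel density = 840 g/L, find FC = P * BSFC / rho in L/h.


FC = P * BSFC / rho_fuel
   = 125 * 240 / 840
   = 30000 / 840
   = 35.71 L/h


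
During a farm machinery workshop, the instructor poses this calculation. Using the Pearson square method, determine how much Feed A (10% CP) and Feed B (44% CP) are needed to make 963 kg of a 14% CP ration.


parts_A = CP_b - target = 44 - 14 = 30
parts_B = target - CP_a = 14 - 10 = 4
total_parts = 30 + 4 = 34
Feed A = 963 * 30 / 34 = 849.71 kg
Feed B = 963 * 4 / 34 = 113.29 kg

849.71 kg


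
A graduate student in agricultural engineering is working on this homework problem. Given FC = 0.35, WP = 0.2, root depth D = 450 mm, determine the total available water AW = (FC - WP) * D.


AW = (FC - WP) * D
   = (0.35 - 0.2) * 450
   = 0.15 * 450
   = 67.50 mm


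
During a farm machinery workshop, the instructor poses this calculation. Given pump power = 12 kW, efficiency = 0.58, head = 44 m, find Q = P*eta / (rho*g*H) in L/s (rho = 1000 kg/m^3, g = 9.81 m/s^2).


Q = (P * 1000 * eta) / (rho * g * H)
  = (12 * 1000 * 0.58) / (1000 * 9.81 * 44)
  = 6960 / 431640
  = 0.01612 m^3/s = 16.12 L/s


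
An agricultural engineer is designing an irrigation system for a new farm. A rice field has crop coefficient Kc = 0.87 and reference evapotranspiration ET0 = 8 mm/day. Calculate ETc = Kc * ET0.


ETc = Kc * ET0
    = 0.87 * 8
    = 6.96 mm/day


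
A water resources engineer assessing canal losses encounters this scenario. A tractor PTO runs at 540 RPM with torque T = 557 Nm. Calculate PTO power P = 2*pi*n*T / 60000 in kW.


P = 2*pi*n*T / 60000
  = 2*pi * 540 * 557 / 60000
  = 1889856.48 / 60000
  = 31.50 kW


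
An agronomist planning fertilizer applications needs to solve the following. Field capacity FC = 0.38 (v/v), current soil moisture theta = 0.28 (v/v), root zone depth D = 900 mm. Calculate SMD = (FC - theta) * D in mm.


SMD = (FC - theta) * D
    = (0.38 - 0.28) * 900
    = 0.100 * 900
    = 90 mm


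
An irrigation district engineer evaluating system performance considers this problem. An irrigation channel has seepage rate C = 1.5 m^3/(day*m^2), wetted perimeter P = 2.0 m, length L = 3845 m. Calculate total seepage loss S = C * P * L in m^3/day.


S = C * P * L
  = 1.5 * 2.0 * 3845
  = 11535 m^3/day


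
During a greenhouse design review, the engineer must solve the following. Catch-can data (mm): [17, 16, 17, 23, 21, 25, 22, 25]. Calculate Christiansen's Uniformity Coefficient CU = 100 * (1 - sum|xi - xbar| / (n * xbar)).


xbar = 166 / 8 = 20.750
sum|xi - xbar| = 24.500
CU = 100 * (1 - 24.500 / (8 * 20.750))
   = 100 * (1 - 0.1476)
   = 85.24%


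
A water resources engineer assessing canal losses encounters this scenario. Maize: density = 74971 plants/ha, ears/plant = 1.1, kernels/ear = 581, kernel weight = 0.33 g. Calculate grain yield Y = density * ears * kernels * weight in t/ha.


Y = density * ears * kernels * kw
  = 74971 * 1.1 * 581 * 0.33 g/ha
  = 15811608.81 g/ha
  = 15811.61 kg/ha = 15.81 t/ha


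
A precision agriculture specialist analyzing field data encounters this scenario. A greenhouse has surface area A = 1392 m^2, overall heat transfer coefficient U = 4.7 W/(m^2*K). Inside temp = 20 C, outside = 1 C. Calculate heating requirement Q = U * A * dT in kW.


dT = 20 - (1) = 19 K
Q = U * A * dT
  = 4.7 * 1392 * 19
  = 124305.60 W = 124.31 kW


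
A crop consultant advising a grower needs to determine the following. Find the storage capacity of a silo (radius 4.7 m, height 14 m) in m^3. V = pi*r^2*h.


V = pi * r^2 * h
  = pi * 4.7^2 * 14
  = pi * 22.09 * 14
  = 971.57 m^3


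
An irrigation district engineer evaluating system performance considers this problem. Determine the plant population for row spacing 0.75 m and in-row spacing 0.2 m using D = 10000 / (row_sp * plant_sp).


D = 10000 / (row_sp * plant_sp)
  = 10000 / (0.75 * 0.2)
  = 10000 / 0.1500
  = 66666.67 plants/ha


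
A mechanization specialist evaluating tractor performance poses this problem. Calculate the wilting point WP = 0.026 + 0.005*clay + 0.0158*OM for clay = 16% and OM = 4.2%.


WP = 0.026 + 0.005*16 + 0.0158*4.2
   = 0.026 + 0.0800 + 0.0664
   = 0.1724


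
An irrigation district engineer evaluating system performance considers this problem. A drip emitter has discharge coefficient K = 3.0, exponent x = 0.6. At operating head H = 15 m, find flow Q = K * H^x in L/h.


Q = K * H^x
  = 3.0 * 15^0.6
  = 3.0 * 5.0776
  = 15.23 L/h


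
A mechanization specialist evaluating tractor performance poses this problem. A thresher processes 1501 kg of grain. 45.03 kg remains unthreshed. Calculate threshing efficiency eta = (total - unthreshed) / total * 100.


eta = (total - unthreshed) / total * 100
    = (1501 - 45.03) / 1501 * 100
    = 1455.97 / 1501 * 100
    = 97%


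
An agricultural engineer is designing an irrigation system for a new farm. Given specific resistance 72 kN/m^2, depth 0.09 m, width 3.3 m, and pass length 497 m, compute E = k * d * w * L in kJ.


E = k * d * w * L
  = 72 * 0.09 * 3.3 * 497
  = 10627.85 kJ


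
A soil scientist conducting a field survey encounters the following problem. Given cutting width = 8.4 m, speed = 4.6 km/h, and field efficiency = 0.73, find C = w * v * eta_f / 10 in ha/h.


C = w * v * eta_f / 10
  = 8.4 * 4.6 * 0.73 / 10
  = 28.21 / 10
  = 2.82 ha/h


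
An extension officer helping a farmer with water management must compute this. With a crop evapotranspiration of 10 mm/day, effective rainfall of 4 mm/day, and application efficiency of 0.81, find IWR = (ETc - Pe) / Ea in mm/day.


IWR = (ETc - Pe) / Ea
    = (10 - 4) / 0.81
    = 6 / 0.81
    = 7.41 mm/day


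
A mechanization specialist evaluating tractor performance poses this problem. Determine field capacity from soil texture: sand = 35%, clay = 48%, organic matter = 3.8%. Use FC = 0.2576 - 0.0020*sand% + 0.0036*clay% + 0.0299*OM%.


FC = 0.2576 - 0.0020*35 + 0.0036*48 + 0.0299*3.8
   = 0.2576 - 0.0700 + 0.1728 + 0.1136
   = 0.4740


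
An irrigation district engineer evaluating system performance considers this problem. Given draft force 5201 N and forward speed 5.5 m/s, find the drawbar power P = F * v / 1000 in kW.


P = F * v / 1000
  = 5201 * 5.5 / 1000
  = 28605.50 / 1000
  = 28.61 kW


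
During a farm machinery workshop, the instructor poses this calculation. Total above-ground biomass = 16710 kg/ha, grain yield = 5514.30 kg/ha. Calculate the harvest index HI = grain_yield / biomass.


HI = grain_yield / biomass
   = 5514.30 / 16710
   = 0.33


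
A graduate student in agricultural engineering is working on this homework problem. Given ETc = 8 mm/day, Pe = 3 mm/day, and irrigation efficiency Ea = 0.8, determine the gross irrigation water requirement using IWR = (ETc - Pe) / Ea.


IWR = (ETc - Pe) / Ea
    = (8 - 3) / 0.8
    = 5 / 0.8
    = 6.25 mm/day


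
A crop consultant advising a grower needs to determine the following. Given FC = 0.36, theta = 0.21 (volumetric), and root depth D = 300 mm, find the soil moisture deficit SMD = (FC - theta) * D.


SMD = (FC - theta) * D
    = (0.36 - 0.21) * 300
    = 0.150 * 300
    = 45 mm


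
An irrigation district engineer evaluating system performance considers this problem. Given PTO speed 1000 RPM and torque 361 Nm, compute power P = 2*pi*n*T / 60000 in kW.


P = 2*pi*n*T / 60000
  = 2*pi * 1000 * 361 / 60000
  = 2268229.90 / 60000
  = 37.80 kW


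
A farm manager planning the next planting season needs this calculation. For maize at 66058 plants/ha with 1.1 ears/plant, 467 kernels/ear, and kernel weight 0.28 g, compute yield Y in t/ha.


Y = density * ears * kernels * kw
  = 66058 * 1.1 * 467 * 0.28 g/ha
  = 9501518.49 g/ha
  = 9501.52 kg/ha = 9.50 t/ha


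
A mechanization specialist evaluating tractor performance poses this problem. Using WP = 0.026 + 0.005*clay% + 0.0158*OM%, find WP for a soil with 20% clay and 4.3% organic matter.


WP = 0.026 + 0.005*20 + 0.0158*4.3
   = 0.026 + 0.1000 + 0.0679
   = 0.1939


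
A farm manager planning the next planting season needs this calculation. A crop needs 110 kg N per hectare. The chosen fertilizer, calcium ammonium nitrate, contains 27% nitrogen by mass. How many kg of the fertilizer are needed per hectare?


Rate = N_required / (N_content / 100)
     = 110 / (27 / 100)
     = 110 / 0.27
     = 407.41 kg/ha


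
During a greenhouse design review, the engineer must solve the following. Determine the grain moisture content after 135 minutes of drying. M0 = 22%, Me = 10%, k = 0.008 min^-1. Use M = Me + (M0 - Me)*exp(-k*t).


M = Me + (M0 - Me) * e^(-k*t)
  = 10 + (22 - 10) * e^(-0.008*135)
  = 10 + 12 * e^(-1.080)
  = 10 + 12 * 0.33960
  = 10 + 4.0751
  = 14.08%


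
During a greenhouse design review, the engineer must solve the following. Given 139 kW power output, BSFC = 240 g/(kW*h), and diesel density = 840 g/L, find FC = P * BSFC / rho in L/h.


FC = P * BSFC / rho_fuel
   = 139 * 240 / 840
   = 33360 / 840
   = 39.71 L/h


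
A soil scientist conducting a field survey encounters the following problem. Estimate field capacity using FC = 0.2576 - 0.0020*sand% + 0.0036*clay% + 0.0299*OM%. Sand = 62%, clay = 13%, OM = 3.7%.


FC = 0.2576 - 0.0020*62 + 0.0036*13 + 0.0299*3.7
   = 0.2576 - 0.1240 + 0.0468 + 0.1106
   = 0.2910


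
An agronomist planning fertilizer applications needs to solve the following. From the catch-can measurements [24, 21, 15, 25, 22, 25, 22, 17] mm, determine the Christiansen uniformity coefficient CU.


xbar = 171 / 8 = 21.375
sum|xi - xbar| = 22.250
CU = 100 * (1 - 22.250 / (8 * 21.375))
   = 100 * (1 - 0.1301)
   = 86.99%


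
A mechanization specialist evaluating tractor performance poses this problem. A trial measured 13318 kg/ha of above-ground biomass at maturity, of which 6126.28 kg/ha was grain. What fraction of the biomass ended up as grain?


HI = grain_yield / biomass
   = 6126.28 / 13318
   = 0.46


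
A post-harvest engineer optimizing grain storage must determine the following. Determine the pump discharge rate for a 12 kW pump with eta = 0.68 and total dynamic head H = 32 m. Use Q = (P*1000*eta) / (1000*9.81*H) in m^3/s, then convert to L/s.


Q = (P * 1000 * eta) / (rho * g * H)
  = (12 * 1000 * 0.68) / (1000 * 9.81 * 32)
  = 8160 / 313920
  = 0.02599 m^3/s = 25.99 L/s


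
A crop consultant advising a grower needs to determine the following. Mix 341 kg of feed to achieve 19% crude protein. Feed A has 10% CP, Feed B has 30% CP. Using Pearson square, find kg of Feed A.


parts_A = CP_b - target = 30 - 19 = 11
parts_B = target - CP_a = 19 - 10 = 9
total_parts = 11 + 9 = 20
Feed A = 341 * 11 / 20 = 187.55 kg
Feed B = 341 * 9 / 20 = 153.45 kg

187.55 kg


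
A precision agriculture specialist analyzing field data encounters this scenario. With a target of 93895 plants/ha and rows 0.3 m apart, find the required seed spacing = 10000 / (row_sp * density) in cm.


spacing = 10000 / (row_sp * density)
        = 10000 / (0.3 * 93895)
        = 10000 / 28168.50
        = 0.35501 m = 35.50 cm


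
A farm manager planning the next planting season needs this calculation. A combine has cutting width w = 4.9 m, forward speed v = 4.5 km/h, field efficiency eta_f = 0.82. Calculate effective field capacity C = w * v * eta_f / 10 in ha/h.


C = w * v * eta_f / 10
  = 4.9 * 4.5 * 0.82 / 10
  = 18.08 / 10
  = 1.81 ha/h


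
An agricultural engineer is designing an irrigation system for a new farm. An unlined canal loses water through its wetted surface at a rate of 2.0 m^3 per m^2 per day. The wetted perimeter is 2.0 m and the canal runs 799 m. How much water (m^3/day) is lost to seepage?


S = C * P * L
  = 2.0 * 2.0 * 799
  = 3196 m^3/day


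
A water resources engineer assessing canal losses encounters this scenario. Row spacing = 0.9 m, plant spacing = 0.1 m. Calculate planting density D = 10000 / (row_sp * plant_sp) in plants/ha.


D = 10000 / (row_sp * plant_sp)
  = 10000 / (0.9 * 0.1)
  = 10000 / 0.0900
  = 111111.11 plants/ha


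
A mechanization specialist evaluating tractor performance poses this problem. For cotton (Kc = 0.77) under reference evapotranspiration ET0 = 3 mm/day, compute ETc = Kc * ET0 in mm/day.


ETc = Kc * ET0
    = 0.77 * 3
    = 2.31 mm/day


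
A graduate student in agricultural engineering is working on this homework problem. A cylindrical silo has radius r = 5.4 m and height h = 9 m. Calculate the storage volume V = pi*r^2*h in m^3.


V = pi * r^2 * h
  = pi * 5.4^2 * 9
  = pi * 29.16 * 9
  = 824.48 m^3


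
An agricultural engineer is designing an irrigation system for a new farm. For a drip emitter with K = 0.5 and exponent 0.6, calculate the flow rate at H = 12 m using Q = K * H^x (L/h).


Q = K * H^x
  = 0.5 * 12^0.6
  = 0.5 * 4.4413
  = 2.22 L/h


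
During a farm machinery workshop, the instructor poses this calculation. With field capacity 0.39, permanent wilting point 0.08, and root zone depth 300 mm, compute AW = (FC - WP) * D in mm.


AW = (FC - WP) * D
   = (0.39 - 0.08) * 300
   = 0.31 * 300
   = 93 mm


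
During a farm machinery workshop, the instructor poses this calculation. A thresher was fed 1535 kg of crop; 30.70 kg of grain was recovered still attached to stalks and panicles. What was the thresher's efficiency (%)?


eta = (total - unthreshed) / total * 100
    = (1535 - 30.70) / 1535 * 100
    = 1504.30 / 1535 * 100
    = 98%


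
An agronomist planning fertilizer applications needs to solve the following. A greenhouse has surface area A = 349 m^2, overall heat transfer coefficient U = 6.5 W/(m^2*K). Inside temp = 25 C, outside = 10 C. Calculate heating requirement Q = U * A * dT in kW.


dT = 25 - (10) = 15 K
Q = U * A * dT
  = 6.5 * 349 * 15
  = 34027.50 W = 34.03 kW


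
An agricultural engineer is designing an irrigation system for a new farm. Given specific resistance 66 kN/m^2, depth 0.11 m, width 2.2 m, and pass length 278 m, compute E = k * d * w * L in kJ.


E = k * d * w * L
  = 66 * 0.11 * 2.2 * 278
  = 4440.22 kJ


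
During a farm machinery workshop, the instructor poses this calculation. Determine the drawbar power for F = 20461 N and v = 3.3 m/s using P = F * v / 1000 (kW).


P = F * v / 1000
  = 20461 * 3.3 / 1000
  = 67521.30 / 1000
  = 67.52 kW


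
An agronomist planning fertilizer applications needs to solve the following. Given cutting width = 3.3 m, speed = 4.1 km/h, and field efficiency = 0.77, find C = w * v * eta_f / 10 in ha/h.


C = w * v * eta_f / 10
  = 3.3 * 4.1 * 0.77 / 10
  = 10.42 / 10
  = 1.04 ha/h


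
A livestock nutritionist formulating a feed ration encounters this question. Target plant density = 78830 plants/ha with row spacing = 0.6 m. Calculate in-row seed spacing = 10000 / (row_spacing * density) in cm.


spacing = 10000 / (row_sp * density)
        = 10000 / (0.6 * 78830)
        = 10000 / 47298
        = 0.21143 m = 21.14 cm


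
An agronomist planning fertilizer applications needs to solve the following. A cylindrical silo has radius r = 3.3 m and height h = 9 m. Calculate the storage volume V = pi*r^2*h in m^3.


V = pi * r^2 * h
  = pi * 3.3^2 * 9
  = pi * 10.89 * 9
  = 307.91 m^3


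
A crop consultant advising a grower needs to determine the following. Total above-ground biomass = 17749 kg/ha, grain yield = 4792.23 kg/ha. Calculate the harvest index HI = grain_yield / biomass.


HI = grain_yield / biomass
   = 4792.23 / 17749
   = 0.27


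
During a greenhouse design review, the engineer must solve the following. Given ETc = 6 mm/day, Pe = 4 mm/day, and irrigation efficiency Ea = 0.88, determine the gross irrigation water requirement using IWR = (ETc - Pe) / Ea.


IWR = (ETc - Pe) / Ea
    = (6 - 4) / 0.88
    = 2 / 0.88
    = 2.27 mm/day


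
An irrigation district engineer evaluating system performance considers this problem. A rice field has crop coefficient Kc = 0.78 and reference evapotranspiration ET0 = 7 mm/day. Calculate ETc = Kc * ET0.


ETc = Kc * ET0
    = 0.78 * 7
    = 5.46 mm/day


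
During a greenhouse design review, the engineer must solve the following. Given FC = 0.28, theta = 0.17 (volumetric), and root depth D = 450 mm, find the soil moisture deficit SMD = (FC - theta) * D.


SMD = (FC - theta) * D
    = (0.28 - 0.17) * 450
    = 0.110 * 450
    = 49.50 mm


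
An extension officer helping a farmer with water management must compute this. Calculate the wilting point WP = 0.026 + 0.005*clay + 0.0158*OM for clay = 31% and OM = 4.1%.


WP = 0.026 + 0.005*31 + 0.0158*4.1
   = 0.026 + 0.1550 + 0.0648
   = 0.2458


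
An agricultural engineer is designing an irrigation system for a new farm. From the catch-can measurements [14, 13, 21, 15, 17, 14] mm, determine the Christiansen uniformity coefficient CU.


xbar = 94 / 6 = 15.667
sum|xi - xbar| = 13.333
CU = 100 * (1 - 13.333 / (6 * 15.667))
   = 100 * (1 - 0.1418)
   = 85.82%


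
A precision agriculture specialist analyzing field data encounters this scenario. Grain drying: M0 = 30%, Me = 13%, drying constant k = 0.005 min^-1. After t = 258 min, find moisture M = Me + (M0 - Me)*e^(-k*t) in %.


M = Me + (M0 - Me) * e^(-k*t)
  = 13 + (30 - 13) * e^(-0.005*258)
  = 13 + 17 * e^(-1.290)
  = 13 + 17 * 0.27527
  = 13 + 4.6796
  = 17.68%


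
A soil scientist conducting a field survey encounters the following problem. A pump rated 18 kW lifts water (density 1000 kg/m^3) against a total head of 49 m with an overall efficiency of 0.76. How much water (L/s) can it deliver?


Q = (P * 1000 * eta) / (rho * g * H)
  = (18 * 1000 * 0.76) / (1000 * 9.81 * 49)
  = 13680 / 480690
  = 0.02846 m^3/s = 28.46 L/s


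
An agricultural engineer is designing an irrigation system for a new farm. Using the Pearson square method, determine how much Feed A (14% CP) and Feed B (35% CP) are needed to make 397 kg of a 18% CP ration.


parts_A = CP_b - target = 35 - 18 = 17
parts_B = target - CP_a = 18 - 14 = 4
total_parts = 17 + 4 = 21
Feed A = 397 * 17 / 21 = 321.38 kg
Feed B = 397 * 4 / 21 = 75.62 kg

321.38 kg


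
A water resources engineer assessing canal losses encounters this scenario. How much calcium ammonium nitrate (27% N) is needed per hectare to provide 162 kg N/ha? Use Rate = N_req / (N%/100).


Rate = N_required / (N_content / 100)
     = 162 / (27 / 100)
     = 162 / 0.27
     = 600 kg/ha


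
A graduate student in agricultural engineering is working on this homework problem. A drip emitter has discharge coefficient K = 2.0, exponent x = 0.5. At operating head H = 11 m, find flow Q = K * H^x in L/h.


Q = K * H^x
  = 2.0 * 11^0.5
  = 2.0 * 3.3166
  = 6.63 L/h


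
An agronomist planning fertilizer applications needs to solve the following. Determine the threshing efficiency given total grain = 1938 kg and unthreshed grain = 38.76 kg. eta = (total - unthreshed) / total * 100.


eta = (total - unthreshed) / total * 100
    = (1938 - 38.76) / 1938 * 100
    = 1899.24 / 1938 * 100
    = 98%


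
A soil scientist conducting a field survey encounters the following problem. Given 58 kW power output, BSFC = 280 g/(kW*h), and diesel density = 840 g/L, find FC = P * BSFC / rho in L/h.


FC = P * BSFC / rho_fuel
   = 58 * 280 / 840
   = 16240 / 840
   = 19.33 L/h


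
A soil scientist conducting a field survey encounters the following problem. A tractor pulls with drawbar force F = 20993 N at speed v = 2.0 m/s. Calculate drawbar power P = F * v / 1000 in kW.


P = F * v / 1000
  = 20993 * 2.0 / 1000
  = 41986 / 1000
  = 41.99 kW


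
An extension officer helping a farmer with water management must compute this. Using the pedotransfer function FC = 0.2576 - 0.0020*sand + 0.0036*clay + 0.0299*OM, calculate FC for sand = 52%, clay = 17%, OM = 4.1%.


FC = 0.2576 - 0.0020*52 + 0.0036*17 + 0.0299*4.1
   = 0.2576 - 0.1040 + 0.0612 + 0.1226
   = 0.3374


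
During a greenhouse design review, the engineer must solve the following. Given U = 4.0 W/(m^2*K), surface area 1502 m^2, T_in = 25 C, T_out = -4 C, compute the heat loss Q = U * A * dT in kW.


dT = 25 - (-4) = 29 K
Q = U * A * dT
  = 4.0 * 1502 * 29
  = 174232 W = 174.23 kW


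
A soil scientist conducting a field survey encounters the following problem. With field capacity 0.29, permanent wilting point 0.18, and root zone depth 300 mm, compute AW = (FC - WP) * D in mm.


AW = (FC - WP) * D
   = (0.29 - 0.18) * 300
   = 0.11 * 300
   = 33 mm


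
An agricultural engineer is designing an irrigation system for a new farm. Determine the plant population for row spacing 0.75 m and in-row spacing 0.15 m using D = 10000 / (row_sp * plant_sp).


D = 10000 / (row_sp * plant_sp)
  = 10000 / (0.75 * 0.15)
  = 10000 / 0.1125
  = 88888.89 plants/ha


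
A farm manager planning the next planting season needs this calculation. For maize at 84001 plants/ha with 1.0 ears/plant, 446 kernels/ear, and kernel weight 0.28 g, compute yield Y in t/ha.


Y = density * ears * kernels * kw
  = 84001 * 1.0 * 446 * 0.28 g/ha
  = 10490044.88 g/ha
  = 10490.04 kg/ha = 10.49 t/ha


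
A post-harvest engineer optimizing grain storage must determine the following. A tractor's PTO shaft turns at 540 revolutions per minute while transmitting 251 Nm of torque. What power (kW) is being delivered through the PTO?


P = 2*pi*n*T / 60000
  = 2*pi * 540 * 251 / 60000
  = 851622.94 / 60000
  = 14.19 kW


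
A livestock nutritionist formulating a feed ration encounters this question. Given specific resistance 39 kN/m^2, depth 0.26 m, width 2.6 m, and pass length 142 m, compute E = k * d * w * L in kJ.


E = k * d * w * L
  = 39 * 0.26 * 2.6 * 142
  = 3743.69 kJ


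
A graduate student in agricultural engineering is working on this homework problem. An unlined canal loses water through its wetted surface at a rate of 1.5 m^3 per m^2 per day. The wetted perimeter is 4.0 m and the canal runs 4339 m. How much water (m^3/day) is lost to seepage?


S = C * P * L
  = 1.5 * 4.0 * 4339
  = 26034 m^3/day


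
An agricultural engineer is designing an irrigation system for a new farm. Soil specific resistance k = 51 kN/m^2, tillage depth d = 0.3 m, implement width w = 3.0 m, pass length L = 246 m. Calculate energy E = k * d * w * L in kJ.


E = k * d * w * L
  = 51 * 0.3 * 3.0 * 246
  = 11291.40 kJ


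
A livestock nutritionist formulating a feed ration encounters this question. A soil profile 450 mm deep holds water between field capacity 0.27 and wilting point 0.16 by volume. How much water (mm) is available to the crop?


AW = (FC - WP) * D
   = (0.27 - 0.16) * 450
   = 0.11 * 450
   = 49.50 mm


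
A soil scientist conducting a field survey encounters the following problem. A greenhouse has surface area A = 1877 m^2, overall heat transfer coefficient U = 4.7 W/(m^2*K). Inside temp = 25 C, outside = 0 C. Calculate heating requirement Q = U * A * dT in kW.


dT = 25 - (0) = 25 K
Q = U * A * dT
  = 4.7 * 1877 * 25
  = 220547.50 W = 220.55 kW


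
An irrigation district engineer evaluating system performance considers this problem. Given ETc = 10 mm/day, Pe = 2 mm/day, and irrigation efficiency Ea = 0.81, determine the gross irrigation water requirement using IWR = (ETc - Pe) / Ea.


IWR = (ETc - Pe) / Ea
    = (10 - 2) / 0.81
    = 8 / 0.81
    = 9.88 mm/day


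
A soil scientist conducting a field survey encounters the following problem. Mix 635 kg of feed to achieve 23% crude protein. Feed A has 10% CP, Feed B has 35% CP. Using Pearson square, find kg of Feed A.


parts_A = CP_b - target = 35 - 23 = 12
parts_B = target - CP_a = 23 - 10 = 13
total_parts = 12 + 13 = 25
Feed A = 635 * 12 / 25 = 304.80 kg
Feed B = 635 * 13 / 25 = 330.20 kg

304.80 kg


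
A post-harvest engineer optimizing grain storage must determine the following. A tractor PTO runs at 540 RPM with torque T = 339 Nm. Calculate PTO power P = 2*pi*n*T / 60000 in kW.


P = 2*pi*n*T / 60000
  = 2*pi * 540 * 339 / 60000
  = 1150199.90 / 60000
  = 19.17 kW


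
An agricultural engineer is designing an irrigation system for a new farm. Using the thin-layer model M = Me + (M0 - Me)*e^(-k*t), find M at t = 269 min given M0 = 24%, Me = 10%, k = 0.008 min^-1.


M = Me + (M0 - Me) * e^(-k*t)
  = 10 + (24 - 10) * e^(-0.008*269)
  = 10 + 14 * e^(-2.152)
  = 10 + 14 * 0.11625
  = 10 + 1.6275
  = 11.63%


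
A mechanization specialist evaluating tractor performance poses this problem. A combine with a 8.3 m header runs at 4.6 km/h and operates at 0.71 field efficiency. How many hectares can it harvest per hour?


C = w * v * eta_f / 10
  = 8.3 * 4.6 * 0.71 / 10
  = 27.11 / 10
  = 2.71 ha/h


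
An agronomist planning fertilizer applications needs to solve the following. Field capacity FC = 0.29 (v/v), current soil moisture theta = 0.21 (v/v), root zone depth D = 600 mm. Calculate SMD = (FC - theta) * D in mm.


SMD = (FC - theta) * D
    = (0.29 - 0.21) * 600
    = 0.080 * 600
    = 48 mm


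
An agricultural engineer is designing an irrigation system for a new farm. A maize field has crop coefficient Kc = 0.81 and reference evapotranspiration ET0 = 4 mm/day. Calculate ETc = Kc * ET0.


ETc = Kc * ET0
    = 0.81 * 4
    = 3.24 mm/day


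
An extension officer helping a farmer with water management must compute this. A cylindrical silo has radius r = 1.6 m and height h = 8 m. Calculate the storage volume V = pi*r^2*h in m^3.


V = pi * r^2 * h
  = pi * 1.6^2 * 8
  = pi * 2.56 * 8
  = 64.34 m^3


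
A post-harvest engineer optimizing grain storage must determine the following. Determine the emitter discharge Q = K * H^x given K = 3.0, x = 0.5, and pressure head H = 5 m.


Q = K * H^x
  = 3.0 * 5^0.5
  = 3.0 * 2.2361
  = 6.71 L/h


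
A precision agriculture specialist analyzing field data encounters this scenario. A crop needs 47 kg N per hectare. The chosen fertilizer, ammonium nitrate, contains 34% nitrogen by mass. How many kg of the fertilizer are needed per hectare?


Rate = N_required / (N_content / 100)
     = 47 / (34 / 100)
     = 47 / 0.34
     = 138.24 kg/ha


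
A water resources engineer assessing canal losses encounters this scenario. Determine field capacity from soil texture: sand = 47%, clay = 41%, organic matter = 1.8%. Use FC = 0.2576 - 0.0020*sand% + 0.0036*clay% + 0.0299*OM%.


FC = 0.2576 - 0.0020*47 + 0.0036*41 + 0.0299*1.8
   = 0.2576 - 0.0940 + 0.1476 + 0.0538
   = 0.3650


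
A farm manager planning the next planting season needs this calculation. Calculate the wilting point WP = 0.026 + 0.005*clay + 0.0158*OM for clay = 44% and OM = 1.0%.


WP = 0.026 + 0.005*44 + 0.0158*1.0
   = 0.026 + 0.2200 + 0.0158
   = 0.2618


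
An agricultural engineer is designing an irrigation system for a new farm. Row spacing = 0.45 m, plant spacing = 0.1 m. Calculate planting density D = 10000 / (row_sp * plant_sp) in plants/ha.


D = 10000 / (row_sp * plant_sp)
  = 10000 / (0.45 * 0.1)
  = 10000 / 0.0450
  = 222222.22 plants/ha


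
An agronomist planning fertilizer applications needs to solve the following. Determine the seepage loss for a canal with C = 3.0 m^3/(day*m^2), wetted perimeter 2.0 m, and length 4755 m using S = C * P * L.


S = C * P * L
  = 3.0 * 2.0 * 4755
  = 28530 m^3/day


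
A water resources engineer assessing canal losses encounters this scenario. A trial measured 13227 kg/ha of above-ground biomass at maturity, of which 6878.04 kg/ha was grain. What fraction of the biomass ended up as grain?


HI = grain_yield / biomass
   = 6878.04 / 13227
   = 0.52


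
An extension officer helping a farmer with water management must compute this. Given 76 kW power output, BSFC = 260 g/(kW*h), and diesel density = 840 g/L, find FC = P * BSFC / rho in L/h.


FC = P * BSFC / rho_fuel
   = 76 * 260 / 840
   = 19760 / 840
   = 23.52 L/h


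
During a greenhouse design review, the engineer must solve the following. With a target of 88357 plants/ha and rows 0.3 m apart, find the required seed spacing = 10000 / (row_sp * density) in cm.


spacing = 10000 / (row_sp * density)
        = 10000 / (0.3 * 88357)
        = 10000 / 26507.10
        = 0.37726 m = 37.73 cm


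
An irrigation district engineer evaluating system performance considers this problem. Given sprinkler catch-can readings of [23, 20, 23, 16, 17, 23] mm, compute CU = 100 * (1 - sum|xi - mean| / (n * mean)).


xbar = 122 / 6 = 20.333
sum|xi - xbar| = 16
CU = 100 * (1 - 16 / (6 * 20.333))
   = 100 * (1 - 0.1311)
   = 86.89%


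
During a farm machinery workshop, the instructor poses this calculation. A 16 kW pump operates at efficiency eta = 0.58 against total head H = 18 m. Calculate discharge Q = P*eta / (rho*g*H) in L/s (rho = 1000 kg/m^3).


Q = (P * 1000 * eta) / (rho * g * H)
  = (16 * 1000 * 0.58) / (1000 * 9.81 * 18)
  = 9280 / 176580
  = 0.05255 m^3/s = 52.55 L/s


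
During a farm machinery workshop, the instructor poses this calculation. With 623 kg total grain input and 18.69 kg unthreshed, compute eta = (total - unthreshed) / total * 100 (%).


eta = (total - unthreshed) / total * 100
    = (623 - 18.69) / 623 * 100
    = 604.31 / 623 * 100
    = 97%


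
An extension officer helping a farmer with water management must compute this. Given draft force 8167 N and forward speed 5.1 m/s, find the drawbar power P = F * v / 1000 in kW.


P = F * v / 1000
  = 8167 * 5.1 / 1000
  = 41651.70 / 1000
  = 41.65 kW


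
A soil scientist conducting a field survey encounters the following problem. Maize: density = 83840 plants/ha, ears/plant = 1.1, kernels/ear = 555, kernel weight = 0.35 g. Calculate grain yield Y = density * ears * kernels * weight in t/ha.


Y = density * ears * kernels * kw
  = 83840 * 1.1 * 555 * 0.35 g/ha
  = 17914512 g/ha
  = 17914.51 kg/ha = 17.91 t/ha


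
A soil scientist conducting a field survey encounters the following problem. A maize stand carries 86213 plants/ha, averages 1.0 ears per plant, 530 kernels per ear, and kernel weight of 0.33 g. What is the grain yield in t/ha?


Y = density * ears * kernels * kw
  = 86213 * 1.0 * 530 * 0.33 g/ha
  = 15078653.70 g/ha
  = 15078.65 kg/ha = 15.08 t/ha


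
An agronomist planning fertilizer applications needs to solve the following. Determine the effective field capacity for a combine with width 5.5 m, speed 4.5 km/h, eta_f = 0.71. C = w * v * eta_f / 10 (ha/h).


C = w * v * eta_f / 10
  = 5.5 * 4.5 * 0.71 / 10
  = 17.57 / 10
  = 1.76 ha/h


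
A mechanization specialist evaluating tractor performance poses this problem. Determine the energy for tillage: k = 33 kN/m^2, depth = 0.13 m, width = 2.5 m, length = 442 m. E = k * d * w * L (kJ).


E = k * d * w * L
  = 33 * 0.13 * 2.5 * 442
  = 4740.45 kJ


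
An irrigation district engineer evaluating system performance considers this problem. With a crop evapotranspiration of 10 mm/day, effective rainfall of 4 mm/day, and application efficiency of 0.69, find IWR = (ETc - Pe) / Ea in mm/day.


IWR = (ETc - Pe) / Ea
    = (10 - 4) / 0.69
    = 6 / 0.69
    = 8.70 mm/day


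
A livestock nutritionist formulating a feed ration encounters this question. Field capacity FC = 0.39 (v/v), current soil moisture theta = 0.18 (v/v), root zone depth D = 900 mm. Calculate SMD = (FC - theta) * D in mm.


SMD = (FC - theta) * D
    = (0.39 - 0.18) * 900
    = 0.210 * 900
    = 189 mm


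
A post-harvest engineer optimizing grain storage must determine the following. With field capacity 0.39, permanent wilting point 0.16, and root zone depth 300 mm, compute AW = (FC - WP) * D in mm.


AW = (FC - WP) * D
   = (0.39 - 0.16) * 300
   = 0.23 * 300
   = 69 mm


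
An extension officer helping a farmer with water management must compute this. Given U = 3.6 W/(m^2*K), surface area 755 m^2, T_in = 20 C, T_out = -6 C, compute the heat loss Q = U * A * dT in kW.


dT = 20 - (-6) = 26 K
Q = U * A * dT
  = 3.6 * 755 * 26
  = 70668 W = 70.67 kW


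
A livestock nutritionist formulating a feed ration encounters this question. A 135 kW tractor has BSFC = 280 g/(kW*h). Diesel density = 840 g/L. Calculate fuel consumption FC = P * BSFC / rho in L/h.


FC = P * BSFC / rho_fuel
   = 135 * 280 / 840
   = 37800 / 840
   = 45 L/h


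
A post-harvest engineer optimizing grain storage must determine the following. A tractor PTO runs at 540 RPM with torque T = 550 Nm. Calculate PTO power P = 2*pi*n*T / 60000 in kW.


P = 2*pi*n*T / 60000
  = 2*pi * 540 * 550 / 60000
  = 1866106.04 / 60000
  = 31.10 kW


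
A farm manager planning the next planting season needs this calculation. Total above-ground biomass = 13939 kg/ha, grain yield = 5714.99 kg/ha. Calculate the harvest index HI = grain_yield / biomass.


HI = grain_yield / biomass
   = 5714.99 / 13939
   = 0.41


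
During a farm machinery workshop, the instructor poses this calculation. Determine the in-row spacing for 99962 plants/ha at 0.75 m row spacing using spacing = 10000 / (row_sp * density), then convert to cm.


spacing = 10000 / (row_sp * density)
        = 10000 / (0.75 * 99962)
        = 10000 / 74971.50
        = 0.13338 m = 13.34 cm


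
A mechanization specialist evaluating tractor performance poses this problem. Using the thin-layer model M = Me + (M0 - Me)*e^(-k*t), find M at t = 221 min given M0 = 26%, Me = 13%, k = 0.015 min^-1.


M = Me + (M0 - Me) * e^(-k*t)
  = 13 + (26 - 13) * e^(-0.015*221)
  = 13 + 13 * e^(-3.315)
  = 13 + 13 * 0.03633
  = 13 + 0.4723
  = 13.47%


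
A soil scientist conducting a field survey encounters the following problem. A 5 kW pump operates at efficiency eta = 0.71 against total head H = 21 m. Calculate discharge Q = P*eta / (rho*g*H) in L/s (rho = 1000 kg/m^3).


Q = (P * 1000 * eta) / (rho * g * H)
  = (5 * 1000 * 0.71) / (1000 * 9.81 * 21)
  = 3550 / 206010
  = 0.01723 m^3/s = 17.23 L/s


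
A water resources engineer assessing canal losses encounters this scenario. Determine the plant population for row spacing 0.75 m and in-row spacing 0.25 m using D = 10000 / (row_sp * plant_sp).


D = 10000 / (row_sp * plant_sp)
  = 10000 / (0.75 * 0.25)
  = 10000 / 0.1875
  = 53333.33 plants/ha


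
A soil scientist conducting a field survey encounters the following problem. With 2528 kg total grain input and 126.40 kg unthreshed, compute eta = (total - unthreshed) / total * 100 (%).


eta = (total - unthreshed) / total * 100
    = (2528 - 126.40) / 2528 * 100
    = 2401.60 / 2528 * 100
    = 95%


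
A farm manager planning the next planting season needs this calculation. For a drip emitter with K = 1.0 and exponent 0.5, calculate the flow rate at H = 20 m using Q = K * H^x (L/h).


Q = K * H^x
  = 1.0 * 20^0.5
  = 1.0 * 4.4721
  = 4.47 L/h


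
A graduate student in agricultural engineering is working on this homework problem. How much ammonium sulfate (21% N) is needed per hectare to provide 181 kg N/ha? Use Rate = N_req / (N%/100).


Rate = N_required / (N_content / 100)
     = 181 / (21 / 100)
     = 181 / 0.21
     = 861.90 kg/ha


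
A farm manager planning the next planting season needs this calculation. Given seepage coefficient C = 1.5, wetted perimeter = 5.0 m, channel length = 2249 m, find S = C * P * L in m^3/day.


S = C * P * L
  = 1.5 * 5.0 * 2249
  = 16867.50 m^3/day


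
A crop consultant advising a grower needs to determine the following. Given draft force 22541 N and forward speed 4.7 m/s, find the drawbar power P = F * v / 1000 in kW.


P = F * v / 1000
  = 22541 * 4.7 / 1000
  = 105942.70 / 1000
  = 105.94 kW


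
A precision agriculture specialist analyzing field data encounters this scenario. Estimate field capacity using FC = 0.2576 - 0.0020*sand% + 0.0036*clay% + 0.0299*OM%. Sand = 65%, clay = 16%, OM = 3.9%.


FC = 0.2576 - 0.0020*65 + 0.0036*16 + 0.0299*3.9
   = 0.2576 - 0.1300 + 0.0576 + 0.1166
   = 0.3018


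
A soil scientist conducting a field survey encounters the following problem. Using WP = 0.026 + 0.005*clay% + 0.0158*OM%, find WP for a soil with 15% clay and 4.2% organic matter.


WP = 0.026 + 0.005*15 + 0.0158*4.2
   = 0.026 + 0.0750 + 0.0664
   = 0.1674


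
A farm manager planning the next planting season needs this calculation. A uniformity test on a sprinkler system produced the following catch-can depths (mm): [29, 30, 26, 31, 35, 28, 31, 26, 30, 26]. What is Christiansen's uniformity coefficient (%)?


xbar = 292 / 10 = 29.200
sum|xi - xbar| = 22
CU = 100 * (1 - 22 / (10 * 29.200))
   = 100 * (1 - 0.0753)
   = 92.47%


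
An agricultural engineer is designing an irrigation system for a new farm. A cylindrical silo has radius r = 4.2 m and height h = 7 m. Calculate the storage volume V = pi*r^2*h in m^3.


V = pi * r^2 * h
  = pi * 4.2^2 * 7
  = pi * 17.64 * 7
  = 387.92 m^3


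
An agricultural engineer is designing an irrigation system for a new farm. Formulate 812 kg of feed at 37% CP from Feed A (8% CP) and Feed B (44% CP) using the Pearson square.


parts_A = CP_b - target = 44 - 37 = 7
parts_B = target - CP_a = 37 - 8 = 29
total_parts = 7 + 29 = 36
Feed A = 812 * 7 / 36 = 157.89 kg
Feed B = 812 * 29 / 36 = 654.11 kg

157.89 kg


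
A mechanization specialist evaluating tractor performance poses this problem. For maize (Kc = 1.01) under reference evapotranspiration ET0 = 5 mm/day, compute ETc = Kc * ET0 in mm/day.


ETc = Kc * ET0
    = 1.01 * 5
    = 5.05 mm/day


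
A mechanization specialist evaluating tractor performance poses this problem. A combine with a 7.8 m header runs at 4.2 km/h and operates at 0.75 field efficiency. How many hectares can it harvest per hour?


C = w * v * eta_f / 10
  = 7.8 * 4.2 * 0.75 / 10
  = 24.57 / 10
  = 2.46 ha/h


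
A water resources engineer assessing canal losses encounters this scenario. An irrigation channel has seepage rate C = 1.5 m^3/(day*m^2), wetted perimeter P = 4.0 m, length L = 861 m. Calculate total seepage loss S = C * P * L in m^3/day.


S = C * P * L
  = 1.5 * 4.0 * 861
  = 5166 m^3/day


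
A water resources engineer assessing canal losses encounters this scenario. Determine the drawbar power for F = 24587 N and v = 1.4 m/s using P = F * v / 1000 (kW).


P = F * v / 1000
  = 24587 * 1.4 / 1000
  = 34421.80 / 1000
  = 34.42 kW


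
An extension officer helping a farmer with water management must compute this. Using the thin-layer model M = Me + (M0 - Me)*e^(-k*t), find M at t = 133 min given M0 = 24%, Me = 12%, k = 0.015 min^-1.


M = Me + (M0 - Me) * e^(-k*t)
  = 12 + (24 - 12) * e^(-0.015*133)
  = 12 + 12 * e^(-1.995)
  = 12 + 12 * 0.13601
  = 12 + 1.6322
  = 13.63%
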